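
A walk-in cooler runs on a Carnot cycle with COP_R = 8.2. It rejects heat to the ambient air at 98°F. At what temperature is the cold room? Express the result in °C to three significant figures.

2.99 °C

For a Carnot refrigerator COP_R = T_C/(T_H − T_C), so T_C = COP·T_H/(1 + COP).
With T_H = 309.82 K, T_C = 8.2 × 309.82/9.200 = 276.14 K.
Converting, 276.14 K = 2.99°C.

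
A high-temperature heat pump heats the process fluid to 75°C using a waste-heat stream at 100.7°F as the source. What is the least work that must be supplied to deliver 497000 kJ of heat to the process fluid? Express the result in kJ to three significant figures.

In absolute terms T_C = 311.32 K and T_H = 348.15 K, so ΔT = 36.83 K.
The reversible limit is COP_HP = T_H/ΔT = 9.452, so W_min = Q_H/COP = Q_H·ΔT/T_H.
W_min = 497000 × 36.83/348.15 = 52580 kJ.

52600 kJ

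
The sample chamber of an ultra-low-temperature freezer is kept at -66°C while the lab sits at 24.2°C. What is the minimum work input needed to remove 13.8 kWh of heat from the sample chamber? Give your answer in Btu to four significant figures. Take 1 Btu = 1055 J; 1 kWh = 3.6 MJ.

20500 Btu

In absolute terms T_C = 207.15 K and T_H = 297.35 K, so ΔT = 90.20 K.
The reversible limit is COP_R = T_C/ΔT = 2.297, so W_min = Q_C/COP = Q_C·ΔT/T_C.
W_min = 13.80 × 90.20/207.15 = 6.009 kWh = 20500 Btu.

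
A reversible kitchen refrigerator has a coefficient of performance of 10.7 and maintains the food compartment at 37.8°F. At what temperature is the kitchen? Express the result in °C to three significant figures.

COP_R = T_C/(T_H − T_C) gives T_H − T_C = T_C/COP.
With T_C = 276.37 K, T_H = 276.37 × (1 + 1/10.7) = 302.20 K.
Converting, 302.20 K = 29.05°C.

29.1 °C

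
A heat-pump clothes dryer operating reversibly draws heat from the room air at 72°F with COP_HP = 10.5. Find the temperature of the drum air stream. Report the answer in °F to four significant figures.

128.0 °F

COP_HP = T_H/(T_H − T_C) rearranges to T_H = COP·T_C/(COP − 1).
With T_C = 295.37 K, T_H = 10.5 × 295.37/9.500 = 326.46 K.
Converting, 326.46 K = 127.97°F.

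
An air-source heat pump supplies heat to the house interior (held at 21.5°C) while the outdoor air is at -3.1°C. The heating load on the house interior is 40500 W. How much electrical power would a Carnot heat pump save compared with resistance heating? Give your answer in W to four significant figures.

37120 W

In absolute terms T_C = 270.05 K and T_H = 294.65 K, so ΔT = 24.60 K.
COP_Carnot = T_H/ΔT = 294.65/24.60 = 11.98.
Resistance heating needs Ẇ_res = Q̇_H = 40500 W; the reversible heat pump needs only Ẇ_hp = Q̇_H/COP = 3381 W.
Saving = 40500 − 3381 = 37120 W.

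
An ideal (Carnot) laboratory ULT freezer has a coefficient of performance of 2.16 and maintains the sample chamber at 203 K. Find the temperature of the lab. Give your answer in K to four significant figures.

297.0 K

COP_R = T_C/(T_H − T_C) gives T_H − T_C = T_C/COP.
With T_C = 203.00 K, T_H = 203.00 × (1 + 1/2.16) = 296.98 K.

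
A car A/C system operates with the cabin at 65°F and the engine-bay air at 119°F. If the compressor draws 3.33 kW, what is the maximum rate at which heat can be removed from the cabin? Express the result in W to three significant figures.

32400 W

In absolute terms T_C = 291.48 K and T_H = 321.48 K, so ΔT = 30.00 K.
COP_Carnot = T_C/ΔT = 291.48/30.00 = 9.716.
Q̇_max = COP_Carnot × Ẇ = 9.716 × 3.330 kW = 32.35 kW = 32350 W.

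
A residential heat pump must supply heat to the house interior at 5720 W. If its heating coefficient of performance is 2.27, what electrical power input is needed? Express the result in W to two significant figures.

2500 W

Ẇ = Q̇_H/COP_HP = 5720/2.27 = 2520 W.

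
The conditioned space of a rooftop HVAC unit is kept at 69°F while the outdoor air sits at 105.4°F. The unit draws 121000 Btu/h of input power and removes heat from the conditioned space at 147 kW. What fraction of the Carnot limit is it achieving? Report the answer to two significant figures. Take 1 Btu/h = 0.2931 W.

Converting, Q̇_C = 147.0 kW = 501500 Btu/h, so COP_actual = Q̇_C/Ẇ = 501500/121000 = 4.145.
In absolute terms T_C = 293.71 K and T_H = 313.93 K, so ΔT = 20.22 K.
COP_Carnot = T_C/ΔT = 293.71/20.22 = 14.52.
η_II = COP_actual/COP_Carnot = 4.145/14.52 = 0.2854.

0.29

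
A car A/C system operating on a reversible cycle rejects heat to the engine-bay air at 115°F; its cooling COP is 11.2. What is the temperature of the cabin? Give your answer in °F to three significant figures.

67.9 °F

For a Carnot refrigerator COP_R = T_C/(T_H − T_C), so T_C = COP·T_H/(1 + COP).
With T_H = 319.26 K, T_C = 11.2 × 319.26/12.20 = 293.09 K.
Converting, 293.09 K = 67.90°F.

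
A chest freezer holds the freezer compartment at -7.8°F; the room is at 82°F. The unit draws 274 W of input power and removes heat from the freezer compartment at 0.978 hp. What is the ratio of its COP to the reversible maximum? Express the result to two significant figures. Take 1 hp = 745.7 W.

0.53

Converting, Q̇_C = 0.9780 hp = 729.3 W, so COP_actual = Q̇_C/Ẇ = 729.3/274.0 = 2.662.
In absolute terms T_C = 251.04 K and T_H = 300.93 K, so ΔT = 49.89 K.
COP_Carnot = T_C/ΔT = 251.04/49.89 = 5.032.
η_II = COP_actual/COP_Carnot = 2.662/5.032 = 0.5290.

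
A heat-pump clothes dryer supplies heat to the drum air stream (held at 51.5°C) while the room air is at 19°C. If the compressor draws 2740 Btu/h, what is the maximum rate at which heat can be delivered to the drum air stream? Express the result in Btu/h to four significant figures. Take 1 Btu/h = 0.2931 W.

27370 Btu/h

In absolute terms T_C = 292.15 K and T_H = 324.65 K, so ΔT = 32.50 K.
COP_Carnot = T_H/ΔT = 324.65/32.50 = 9.989.
Q̇_max = COP_Carnot × Ẇ = 9.989 × 2740 Btu/h = 27370 Btu/h.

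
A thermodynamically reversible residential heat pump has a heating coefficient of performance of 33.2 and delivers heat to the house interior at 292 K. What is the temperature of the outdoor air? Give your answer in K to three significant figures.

283 K

COP_HP = T_H/(T_H − T_C) gives T_H − T_C = T_H/COP.
With T_H = 292.00 K, T_C = 292.00 × (1 − 1/33.2) = 283.20 K.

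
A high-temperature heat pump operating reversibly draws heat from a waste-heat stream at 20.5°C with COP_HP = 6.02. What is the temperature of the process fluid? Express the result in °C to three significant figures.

COP_HP = T_H/(T_H − T_C) rearranges to T_H = COP·T_C/(COP − 1).
With T_C = 293.65 K, T_H = 6.02 × 293.65/5.020 = 352.15 K.
Converting, 352.15 K = 79.00°C.

79.0 °C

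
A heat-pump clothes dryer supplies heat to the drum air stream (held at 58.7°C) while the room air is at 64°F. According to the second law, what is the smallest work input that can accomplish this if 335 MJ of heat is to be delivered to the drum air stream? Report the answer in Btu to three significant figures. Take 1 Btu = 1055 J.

39200 Btu

In absolute terms T_C = 290.93 K and T_H = 331.85 K, so ΔT = 40.92 K.
The reversible limit is COP_HP = T_H/ΔT = 8.109, so W_min = Q_H/COP = Q_H·ΔT/T_H.
W_min = 335.0 × 40.92/331.85 = 41.31 MJ = 39160 Btu.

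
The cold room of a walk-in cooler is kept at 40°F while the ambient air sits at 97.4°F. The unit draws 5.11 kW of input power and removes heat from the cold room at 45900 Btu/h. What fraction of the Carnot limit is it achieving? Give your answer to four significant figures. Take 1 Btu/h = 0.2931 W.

Converting, Q̇_C = 45900 Btu/h = 13.45 kW, so COP_actual = Q̇_C/Ẇ = 13.45/5.110 = 2.633.
In absolute terms T_C = 277.59 K and T_H = 309.48 K, so ΔT = 31.89 K.
COP_Carnot = T_C/ΔT = 277.59/31.89 = 8.705.
η_II = COP_actual/COP_Carnot = 2.633/8.705 = 0.3024.

0.3024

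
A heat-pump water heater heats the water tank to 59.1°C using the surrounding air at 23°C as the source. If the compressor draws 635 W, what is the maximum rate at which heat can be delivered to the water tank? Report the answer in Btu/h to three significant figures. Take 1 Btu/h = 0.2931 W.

In absolute terms T_C = 296.15 K and T_H = 332.25 K, so ΔT = 36.10 K.
COP_Carnot = T_H/ΔT = 332.25/36.10 = 9.204.
Q̇_max = COP_Carnot × Ẇ = 9.204 × 635.0 W = 5844 W = 19940 Btu/h.

19900 Btu/h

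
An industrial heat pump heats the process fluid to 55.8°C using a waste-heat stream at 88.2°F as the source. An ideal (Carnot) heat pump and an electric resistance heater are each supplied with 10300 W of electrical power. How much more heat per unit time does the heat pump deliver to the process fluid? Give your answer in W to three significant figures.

128000 W

In absolute terms T_C = 304.37 K and T_H = 328.95 K, so ΔT = 24.58 K.
COP_Carnot = T_H/ΔT = 328.95/24.58 = 13.38.
The heat pump delivers Q̇_H = COP × Ẇ = 137900 W; the resistance heater delivers Ẇ = 10300 W.
Extra = (COP − 1)·Ẇ = 127600 W.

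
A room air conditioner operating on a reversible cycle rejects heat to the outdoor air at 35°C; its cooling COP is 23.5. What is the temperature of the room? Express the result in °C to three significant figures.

For a Carnot refrigerator COP_R = T_C/(T_H − T_C), so T_C = COP·T_H/(1 + COP).
With T_H = 308.15 K, T_C = 23.5 × 308.15/24.50 = 295.57 K.
Converting, 295.57 K = 22.42°C.

22.4 °C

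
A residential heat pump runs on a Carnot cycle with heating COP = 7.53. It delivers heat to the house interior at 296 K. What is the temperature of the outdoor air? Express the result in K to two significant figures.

260 K

COP_HP = T_H/(T_H − T_C) gives T_H − T_C = T_H/COP.
With T_H = 296.00 K, T_C = 296.00 × (1 − 1/7.53) = 256.69 K.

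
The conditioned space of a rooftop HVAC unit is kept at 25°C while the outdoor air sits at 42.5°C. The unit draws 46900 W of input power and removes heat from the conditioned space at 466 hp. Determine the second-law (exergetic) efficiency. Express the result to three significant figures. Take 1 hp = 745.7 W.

0.435

Converting, Q̇_C = 466.0 hp = 347500 W, so COP_actual = Q̇_C/Ẇ = 347500/46900 = 7.409.
In absolute terms T_C = 298.15 K and T_H = 315.65 K, so ΔT = 17.50 K.
COP_Carnot = T_C/ΔT = 298.15/17.50 = 17.04.
η_II = COP_actual/COP_Carnot = 7.409/17.04 = 0.4349.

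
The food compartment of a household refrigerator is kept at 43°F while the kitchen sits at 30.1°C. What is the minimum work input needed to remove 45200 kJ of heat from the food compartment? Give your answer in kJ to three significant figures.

In absolute terms T_C = 279.26 K and T_H = 303.25 K, so ΔT = 23.99 K.
The reversible limit is COP_R = T_C/ΔT = 11.64, so W_min = Q_C/COP = Q_C·ΔT/T_C.
W_min = 45200 × 23.99/279.26 = 3883 kJ.

3880 kJ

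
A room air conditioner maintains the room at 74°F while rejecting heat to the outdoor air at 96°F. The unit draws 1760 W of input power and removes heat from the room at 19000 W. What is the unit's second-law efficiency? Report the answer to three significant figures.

COP_actual = Q̇_C/Ẇ = 19000/1760 = 10.80.
In absolute terms T_C = 296.48 K and T_H = 308.71 K, so ΔT = 12.22 K.
COP_Carnot = T_C/ΔT = 296.48/12.22 = 24.26.
η_II = COP_actual/COP_Carnot = 10.80/24.26 = 0.4450.

0.445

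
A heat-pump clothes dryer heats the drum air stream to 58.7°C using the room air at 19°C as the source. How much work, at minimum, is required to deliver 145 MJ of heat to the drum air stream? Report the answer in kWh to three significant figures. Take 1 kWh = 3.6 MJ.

4.82 kWh

In absolute terms T_C = 292.15 K and T_H = 331.85 K, so ΔT = 39.70 K.
The reversible limit is COP_HP = T_H/ΔT = 8.359, so W_min = Q_H/COP = Q_H·ΔT/T_H.
W_min = 145.0 × 39.70/331.85 = 17.35 MJ = 4.819 kWh.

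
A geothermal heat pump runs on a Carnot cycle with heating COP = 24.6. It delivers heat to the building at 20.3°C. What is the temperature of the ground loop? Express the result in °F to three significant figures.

COP_HP = T_H/(T_H − T_C) gives T_H − T_C = T_H/COP.
With T_H = 293.45 K, T_C = 293.45 × (1 − 1/24.6) = 281.52 K.
Converting, 281.52 K = 47.07°F.

47.1 °F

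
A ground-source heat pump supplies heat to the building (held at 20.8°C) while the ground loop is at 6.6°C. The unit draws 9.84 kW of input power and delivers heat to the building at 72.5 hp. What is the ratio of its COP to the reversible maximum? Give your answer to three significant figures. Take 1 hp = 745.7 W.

Converting, Q̇_H = 72.50 hp = 54.06 kW, so COP_actual = Q̇_H/Ẇ = 54.06/9.840 = 5.494.
In absolute terms T_C = 279.75 K and T_H = 293.95 K, so ΔT = 14.20 K.
COP_Carnot = T_H/ΔT = 293.95/14.20 = 20.70.
η_II = COP_actual/COP_Carnot = 5.494/20.70 = 0.2654.

0.265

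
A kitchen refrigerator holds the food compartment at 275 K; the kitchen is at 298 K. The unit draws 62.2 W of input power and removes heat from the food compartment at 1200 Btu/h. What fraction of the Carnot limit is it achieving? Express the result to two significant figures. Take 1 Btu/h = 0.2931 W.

Converting, Q̇_C = 1200 Btu/h = 351.7 W, so COP_actual = Q̇_C/Ẇ = 351.7/62.20 = 5.655.
The reservoir spacing is ΔT = 298 − 275 = 23.00 K.
COP_Carnot = T_C/ΔT = 275.00/23.00 = 11.96.
η_II = COP_actual/COP_Carnot = 5.655/11.96 = 0.4729.

0.47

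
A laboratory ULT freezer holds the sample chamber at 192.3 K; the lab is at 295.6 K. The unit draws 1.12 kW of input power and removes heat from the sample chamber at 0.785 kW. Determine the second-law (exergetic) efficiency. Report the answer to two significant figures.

0.38

COP_actual = Q̇_C/Ẇ = 0.7850/1.120 = 0.7009.
The reservoir spacing is ΔT = 295.6 − 192.3 = 103.3 K.
COP_Carnot = T_C/ΔT = 192.30/103.3 = 1.862.
η_II = COP_actual/COP_Carnot = 0.7009/1.862 = 0.3765.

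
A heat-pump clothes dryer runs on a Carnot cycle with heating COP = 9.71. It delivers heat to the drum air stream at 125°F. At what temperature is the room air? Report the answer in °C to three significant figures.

18.2 °C

COP_HP = T_H/(T_H − T_C) gives T_H − T_C = T_H/COP.
With T_H = 324.82 K, T_C = 324.82 × (1 − 1/9.71) = 291.36 K.
Converting, 291.36 K = 18.21°C.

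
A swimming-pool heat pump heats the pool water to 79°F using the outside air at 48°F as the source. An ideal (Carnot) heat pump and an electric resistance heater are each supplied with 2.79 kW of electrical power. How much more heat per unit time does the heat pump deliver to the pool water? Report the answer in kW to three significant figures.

In absolute terms T_C = 282.04 K and T_H = 299.26 K, so ΔT = 17.22 K.
COP_Carnot = T_H/ΔT = 299.26/17.22 = 17.38.
The heat pump delivers Q̇_H = COP × Ẇ = 48.48 kW; the resistance heater delivers Ẇ = 2.790 kW.
Extra = (COP − 1)·Ẇ = 45.69 kW.

45.7 kW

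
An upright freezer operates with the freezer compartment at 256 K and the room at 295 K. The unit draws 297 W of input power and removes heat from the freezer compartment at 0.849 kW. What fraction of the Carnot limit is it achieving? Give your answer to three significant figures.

0.435

Converting, Q̇_C = 0.8490 kW = 849.0 W, so COP_actual = Q̇_C/Ẇ = 849.0/297.0 = 2.859.
The reservoir spacing is ΔT = 295 − 256 = 39.00 K.
COP_Carnot = T_C/ΔT = 256.00/39.00 = 6.564.
η_II = COP_actual/COP_Carnot = 2.859/6.564 = 0.4355.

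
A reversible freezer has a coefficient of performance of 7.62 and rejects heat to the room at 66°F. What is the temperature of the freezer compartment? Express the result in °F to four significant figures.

5.017 °F

For a Carnot refrigerator COP_R = T_C/(T_H − T_C), so T_C = COP·T_H/(1 + COP).
With T_H = 292.04 K, T_C = 7.62 × 292.04/8.620 = 258.16 K.
Converting, 258.16 K = 5.02°F.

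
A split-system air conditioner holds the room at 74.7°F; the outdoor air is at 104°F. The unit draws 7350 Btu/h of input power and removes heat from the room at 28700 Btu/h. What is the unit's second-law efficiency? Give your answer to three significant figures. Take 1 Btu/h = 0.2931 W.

COP_actual = Q̇_C/Ẇ = 28700/7350 = 3.905.
In absolute terms T_C = 296.87 K and T_H = 313.15 K, so ΔT = 16.28 K.
COP_Carnot = T_C/ΔT = 296.87/16.28 = 18.24.
η_II = COP_actual/COP_Carnot = 3.905/18.24 = 0.2141.

0.214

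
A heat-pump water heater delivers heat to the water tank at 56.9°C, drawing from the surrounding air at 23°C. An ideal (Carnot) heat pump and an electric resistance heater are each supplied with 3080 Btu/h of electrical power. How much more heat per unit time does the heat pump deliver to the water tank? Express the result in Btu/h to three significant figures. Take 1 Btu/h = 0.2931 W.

26900 Btu/h

In absolute terms T_C = 296.15 K and T_H = 330.05 K, so ΔT = 33.90 K.
COP_Carnot = T_H/ΔT = 330.05/33.90 = 9.736.
The heat pump delivers Q̇_H = COP × Ẇ = 29990 Btu/h; the resistance heater delivers Ẇ = 3080 Btu/h.
Extra = (COP − 1)·Ẇ = 26910 Btu/h.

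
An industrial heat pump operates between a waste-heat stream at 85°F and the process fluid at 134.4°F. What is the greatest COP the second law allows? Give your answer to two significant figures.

12

In absolute terms T_C = 302.59 K and T_H = 330.04 K, so ΔT = 27.44 K.
For a reversible cycle, COP_Carnot = T_H/ΔT = 330.04/27.44 = 12.03.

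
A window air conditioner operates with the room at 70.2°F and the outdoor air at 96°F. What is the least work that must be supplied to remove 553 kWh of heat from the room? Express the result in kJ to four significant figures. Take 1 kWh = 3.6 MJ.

In absolute terms T_C = 294.37 K and T_H = 308.71 K, so ΔT = 14.33 K.
The reversible limit is COP_R = T_C/ΔT = 20.54, so W_min = Q_C/COP = Q_C·ΔT/T_C.
W_min = 553.0 × 14.33/294.37 = 26.93 kWh = 96930 kJ.

96930 kJ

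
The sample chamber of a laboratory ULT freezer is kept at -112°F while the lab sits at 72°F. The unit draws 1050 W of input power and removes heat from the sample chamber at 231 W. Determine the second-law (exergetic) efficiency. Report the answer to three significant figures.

COP_actual = Q̇_C/Ẇ = 231.0/1050 = 0.2200.
In absolute terms T_C = 193.15 K and T_H = 295.37 K, so ΔT = 102.2 K.
COP_Carnot = T_C/ΔT = 193.15/102.2 = 1.890.
η_II = COP_actual/COP_Carnot = 0.2200/1.890 = 0.1164.

0.116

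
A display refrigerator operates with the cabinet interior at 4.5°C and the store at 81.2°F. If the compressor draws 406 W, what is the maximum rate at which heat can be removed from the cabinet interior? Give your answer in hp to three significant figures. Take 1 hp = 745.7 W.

6.62 hp

In absolute terms T_C = 277.65 K and T_H = 300.48 K, so ΔT = 22.83 K.
COP_Carnot = T_C/ΔT = 277.65/22.83 = 12.16.
Q̇_max = COP_Carnot × Ẇ = 12.16 × 406.0 W = 4937 W = 6.620 hp.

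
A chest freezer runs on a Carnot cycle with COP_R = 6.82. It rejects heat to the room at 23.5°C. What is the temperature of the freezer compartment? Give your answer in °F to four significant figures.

For a Carnot refrigerator COP_R = T_C/(T_H − T_C), so T_C = COP·T_H/(1 + COP).
With T_H = 296.65 K, T_C = 6.82 × 296.65/7.820 = 258.72 K.
Converting, 258.72 K = 6.02°F.

6.017 °F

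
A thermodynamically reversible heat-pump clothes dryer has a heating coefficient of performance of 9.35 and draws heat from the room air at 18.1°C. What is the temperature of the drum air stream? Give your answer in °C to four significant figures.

COP_HP = T_H/(T_H − T_C) rearranges to T_H = COP·T_C/(COP − 1).
With T_C = 291.25 K, T_H = 9.35 × 291.25/8.350 = 326.13 K.
Converting, 326.13 K = 52.98°C.

52.98 °C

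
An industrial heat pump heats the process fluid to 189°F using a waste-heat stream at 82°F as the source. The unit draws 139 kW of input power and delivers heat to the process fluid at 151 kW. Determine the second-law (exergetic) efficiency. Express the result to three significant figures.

COP_actual = Q̇_H/Ẇ = 151.0/139.0 = 1.086.
In absolute terms T_C = 300.93 K and T_H = 360.37 K, so ΔT = 59.44 K.
COP_Carnot = T_H/ΔT = 360.37/59.44 = 6.062.
η_II = COP_actual/COP_Carnot = 1.086/6.062 = 0.1792.

0.179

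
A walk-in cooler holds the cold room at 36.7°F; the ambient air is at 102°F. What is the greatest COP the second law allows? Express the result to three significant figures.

In absolute terms T_C = 275.76 K and T_H = 312.04 K, so ΔT = 36.28 K.
For a reversible cycle, COP_Carnot = T_C/ΔT = 275.76/36.28 = 7.601.

7.60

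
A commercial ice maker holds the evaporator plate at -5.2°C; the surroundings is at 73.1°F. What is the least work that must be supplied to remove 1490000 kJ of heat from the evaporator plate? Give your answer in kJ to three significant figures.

156000 kJ

In absolute terms T_C = 267.95 K and T_H = 295.98 K, so ΔT = 28.03 K.
The reversible limit is COP_R = T_C/ΔT = 9.558, so W_min = Q_C/COP = Q_C·ΔT/T_C.
W_min = 1490000 × 28.03/267.95 = 155900 kJ.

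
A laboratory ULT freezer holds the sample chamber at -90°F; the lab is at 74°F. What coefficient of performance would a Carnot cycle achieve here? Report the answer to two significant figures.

2.3

In absolute terms T_C = 205.37 K and T_H = 296.48 K, so ΔT = 91.11 K.
For a reversible cycle, COP_Carnot = T_C/ΔT = 205.37/91.11 = 2.254.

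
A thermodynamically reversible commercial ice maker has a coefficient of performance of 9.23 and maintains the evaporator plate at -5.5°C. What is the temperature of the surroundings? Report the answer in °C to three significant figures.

COP_R = T_C/(T_H − T_C) gives T_H − T_C = T_C/COP.
With T_C = 267.65 K, T_H = 267.65 × (1 + 1/9.23) = 296.65 K.
Converting, 296.65 K = 23.50°C.

23.5 °C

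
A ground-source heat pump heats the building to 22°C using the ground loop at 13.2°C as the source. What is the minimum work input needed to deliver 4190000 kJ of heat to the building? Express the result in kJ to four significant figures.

In absolute terms T_C = 286.35 K and T_H = 295.15 K, so ΔT = 8.800 K.
The reversible limit is COP_HP = T_H/ΔT = 33.54, so W_min = Q_H/COP = Q_H·ΔT/T_H.
W_min = 4190000 × 8.800/295.15 = 124900 kJ.

124900 kJ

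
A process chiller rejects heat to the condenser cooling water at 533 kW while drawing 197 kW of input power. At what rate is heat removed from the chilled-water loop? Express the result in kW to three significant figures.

336 kW

For a cyclic device the first law requires Q̇_H = Q̇_C + Ẇ.
Q̇_C = Q̇_H − Ẇ = 336.0 kW.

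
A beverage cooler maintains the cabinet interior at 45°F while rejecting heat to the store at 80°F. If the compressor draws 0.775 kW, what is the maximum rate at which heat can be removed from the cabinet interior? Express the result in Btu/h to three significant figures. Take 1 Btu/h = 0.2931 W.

38100 Btu/h

In absolute terms T_C = 280.37 K and T_H = 299.82 K, so ΔT = 19.44 K.
COP_Carnot = T_C/ΔT = 280.37/19.44 = 14.42.
Q̇_max = COP_Carnot × Ẇ = 14.42 × 0.7750 kW = 11.17 kW = 38130 Btu/h.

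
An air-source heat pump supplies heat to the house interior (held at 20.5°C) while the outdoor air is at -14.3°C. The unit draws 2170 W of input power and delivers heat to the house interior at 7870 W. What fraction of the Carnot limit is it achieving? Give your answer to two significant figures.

0.43

COP_actual = Q̇_H/Ẇ = 7870/2170 = 3.627.
In absolute terms T_C = 258.85 K and T_H = 293.65 K, so ΔT = 34.80 K.
COP_Carnot = T_H/ΔT = 293.65/34.80 = 8.438.
η_II = COP_actual/COP_Carnot = 3.627/8.438 = 0.4298.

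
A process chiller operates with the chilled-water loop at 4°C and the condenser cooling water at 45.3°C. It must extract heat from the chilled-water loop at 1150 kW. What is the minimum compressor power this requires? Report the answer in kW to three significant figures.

In absolute terms T_C = 277.15 K and T_H = 318.45 K, so ΔT = 41.30 K.
COP_Carnot = T_C/ΔT = 277.15/41.30 = 6.711.
Ẇ_min = Q̇/COP_Carnot = 1150/6.711 = 171.4 kW.

171 kW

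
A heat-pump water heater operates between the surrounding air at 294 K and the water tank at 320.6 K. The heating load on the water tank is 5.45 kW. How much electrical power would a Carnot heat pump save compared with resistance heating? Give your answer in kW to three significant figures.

The reservoir spacing is ΔT = 320.6 − 294 = 26.60 K.
COP_Carnot = T_H/ΔT = 320.60/26.60 = 12.05.
Resistance heating needs Ẇ_res = Q̇_H = 5.450 kW; the reversible heat pump needs only Ẇ_hp = Q̇_H/COP = 0.4522 kW.
Saving = 5.450 − 0.4522 = 4.998 kW.

5.00 kW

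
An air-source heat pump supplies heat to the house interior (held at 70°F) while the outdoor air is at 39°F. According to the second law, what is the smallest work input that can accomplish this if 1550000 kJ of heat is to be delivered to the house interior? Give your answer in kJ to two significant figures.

91000 kJ

In absolute terms T_C = 277.04 K and T_H = 294.26 K, so ΔT = 17.22 K.
The reversible limit is COP_HP = T_H/ΔT = 17.09, so W_min = Q_H/COP = Q_H·ΔT/T_H.
W_min = 1550000 × 17.22/294.26 = 90720 kJ.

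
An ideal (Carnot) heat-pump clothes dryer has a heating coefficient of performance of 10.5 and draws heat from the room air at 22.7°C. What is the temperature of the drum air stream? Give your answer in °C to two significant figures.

54 °C

COP_HP = T_H/(T_H − T_C) rearranges to T_H = COP·T_C/(COP − 1).
With T_C = 295.85 K, T_H = 10.5 × 295.85/9.500 = 326.99 K.
Converting, 326.99 K = 53.84°C.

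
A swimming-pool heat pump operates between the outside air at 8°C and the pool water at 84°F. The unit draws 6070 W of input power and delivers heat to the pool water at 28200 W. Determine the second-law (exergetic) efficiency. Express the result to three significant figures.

COP_actual = Q̇_H/Ẇ = 28200/6070 = 4.646.
In absolute terms T_C = 281.15 K and T_H = 302.04 K, so ΔT = 20.89 K.
COP_Carnot = T_H/ΔT = 302.04/20.89 = 14.46.
η_II = COP_actual/COP_Carnot = 4.646/14.46 = 0.3213.

0.321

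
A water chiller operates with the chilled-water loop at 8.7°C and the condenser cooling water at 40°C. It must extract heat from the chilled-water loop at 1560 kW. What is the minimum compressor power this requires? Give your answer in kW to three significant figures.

173 kW

In absolute terms T_C = 281.85 K and T_H = 313.15 K, so ΔT = 31.30 K.
COP_Carnot = T_C/ΔT = 281.85/31.30 = 9.005.
Ẇ_min = Q̇/COP_Carnot = 1560/9.005 = 173.2 kW.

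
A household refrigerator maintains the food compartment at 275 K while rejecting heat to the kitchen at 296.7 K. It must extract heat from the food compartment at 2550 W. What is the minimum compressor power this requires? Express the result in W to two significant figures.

200 W

The reservoir spacing is ΔT = 296.7 − 275 = 21.70 K.
COP_Carnot = T_C/ΔT = 275.00/21.70 = 12.67.
Ẇ_min = Q̇/COP_Carnot = 2550/12.67 = 201.2 W.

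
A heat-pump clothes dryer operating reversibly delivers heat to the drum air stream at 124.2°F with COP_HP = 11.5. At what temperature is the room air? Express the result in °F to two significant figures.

COP_HP = T_H/(T_H − T_C) gives T_H − T_C = T_H/COP.
With T_H = 324.37 K, T_C = 324.37 × (1 − 1/11.5) = 296.17 K.
Converting, 296.17 K = 73.43°F.

73 °F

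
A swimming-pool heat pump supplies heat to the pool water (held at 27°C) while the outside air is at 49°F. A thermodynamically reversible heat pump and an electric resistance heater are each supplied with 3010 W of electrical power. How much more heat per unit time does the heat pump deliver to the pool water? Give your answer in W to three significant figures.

48500 W

In absolute terms T_C = 282.59 K and T_H = 300.15 K, so ΔT = 17.56 K.
COP_Carnot = T_H/ΔT = 300.15/17.56 = 17.10.
The heat pump delivers Q̇_H = COP × Ẇ = 51460 W; the resistance heater delivers Ẇ = 3010 W.
Extra = (COP − 1)·Ẇ = 48450 W.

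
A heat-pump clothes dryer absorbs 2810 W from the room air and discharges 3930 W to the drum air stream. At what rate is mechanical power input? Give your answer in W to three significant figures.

For a cyclic device the first law requires Q̇_H = Q̇_C + Ẇ.
Ẇ = Q̇_H − Q̇_C = 1120 W.

1120 W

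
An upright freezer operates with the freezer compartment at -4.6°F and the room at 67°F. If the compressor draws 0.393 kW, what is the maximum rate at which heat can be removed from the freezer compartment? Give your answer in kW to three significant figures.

In absolute terms T_C = 252.82 K and T_H = 292.59 K, so ΔT = 39.78 K.
COP_Carnot = T_C/ΔT = 252.82/39.78 = 6.356.
Q̇_max = COP_Carnot × Ẇ = 6.356 × 0.3930 kW = 2.498 kW.

2.50 kW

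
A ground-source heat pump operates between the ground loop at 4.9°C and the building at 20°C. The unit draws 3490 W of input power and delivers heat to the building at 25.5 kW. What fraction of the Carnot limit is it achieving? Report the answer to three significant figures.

Converting, Q̇_H = 25.50 kW = 25500 W, so COP_actual = Q̇_H/Ẇ = 25500/3490 = 7.307.
In absolute terms T_C = 278.05 K and T_H = 293.15 K, so ΔT = 15.10 K.
COP_Carnot = T_H/ΔT = 293.15/15.10 = 19.41.
η_II = COP_actual/COP_Carnot = 7.307/19.41 = 0.3764.

0.376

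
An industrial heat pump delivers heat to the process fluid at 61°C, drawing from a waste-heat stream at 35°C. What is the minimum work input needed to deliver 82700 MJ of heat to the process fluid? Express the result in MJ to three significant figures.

In absolute terms T_C = 308.15 K and T_H = 334.15 K, so ΔT = 26.00 K.
The reversible limit is COP_HP = T_H/ΔT = 12.85, so W_min = Q_H/COP = Q_H·ΔT/T_H.
W_min = 82700 × 26.00/334.15 = 6435 MJ.

6430 MJ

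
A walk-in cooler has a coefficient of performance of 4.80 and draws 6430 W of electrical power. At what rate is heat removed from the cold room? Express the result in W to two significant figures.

Q̇_C = COP × Ẇ = 4.80 × 6430 = 30860 W.

31000 W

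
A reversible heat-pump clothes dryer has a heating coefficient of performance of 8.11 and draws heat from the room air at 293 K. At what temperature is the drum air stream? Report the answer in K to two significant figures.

COP_HP = T_H/(T_H − T_C) rearranges to T_H = COP·T_C/(COP − 1).
With T_C = 293.00 K, T_H = 8.11 × 293.00/7.110 = 334.21 K.

330 K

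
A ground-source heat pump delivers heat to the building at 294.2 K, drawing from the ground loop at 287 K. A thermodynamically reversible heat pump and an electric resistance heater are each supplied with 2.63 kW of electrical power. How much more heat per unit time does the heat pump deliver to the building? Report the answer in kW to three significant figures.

The reservoir spacing is ΔT = 294.2 − 287 = 7.200 K.
COP_Carnot = T_H/ΔT = 294.20/7.200 = 40.86.
The heat pump delivers Q̇_H = COP × Ẇ = 107.5 kW; the resistance heater delivers Ẇ = 2.630 kW.
Extra = (COP − 1)·Ẇ = 104.8 kW.

105 kW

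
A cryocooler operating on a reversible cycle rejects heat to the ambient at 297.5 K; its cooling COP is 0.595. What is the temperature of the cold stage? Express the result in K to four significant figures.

For a Carnot refrigerator COP_R = T_C/(T_H − T_C), so T_C = COP·T_H/(1 + COP).
With T_H = 297.50 K, T_C = 0.595 × 297.50/1.595 = 110.98 K.

111.0 K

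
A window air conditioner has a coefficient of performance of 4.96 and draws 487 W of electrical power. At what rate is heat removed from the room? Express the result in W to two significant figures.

2400 W

Q̇_C = COP × Ẇ = 4.96 × 487.0 = 2416 W.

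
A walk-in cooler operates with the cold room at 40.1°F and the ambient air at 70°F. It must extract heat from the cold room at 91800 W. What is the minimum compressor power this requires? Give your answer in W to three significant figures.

5490 W

In absolute terms T_C = 277.65 K and T_H = 294.26 K, so ΔT = 16.61 K.
COP_Carnot = T_C/ΔT = 277.65/16.61 = 16.71.
Ẇ_min = Q̇/COP_Carnot = 91800/16.71 = 5492 W.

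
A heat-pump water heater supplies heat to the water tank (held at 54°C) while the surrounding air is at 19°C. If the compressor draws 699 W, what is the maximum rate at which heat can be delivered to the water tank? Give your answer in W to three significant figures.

6530 W

In absolute terms T_C = 292.15 K and T_H = 327.15 K, so ΔT = 35.00 K.
COP_Carnot = T_H/ΔT = 327.15/35.00 = 9.347.
Q̇_max = COP_Carnot × Ẇ = 9.347 × 699.0 W = 6534 W.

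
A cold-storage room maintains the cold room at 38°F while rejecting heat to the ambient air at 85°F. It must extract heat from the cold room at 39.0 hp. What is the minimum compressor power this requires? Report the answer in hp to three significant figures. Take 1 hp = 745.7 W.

3.68 hp

In absolute terms T_C = 276.48 K and T_H = 302.59 K, so ΔT = 26.11 K.
COP_Carnot = T_C/ΔT = 276.48/26.11 = 10.59.
Ẇ_min = Q̇/COP_Carnot = 39.00/10.59 = 3.683 hp.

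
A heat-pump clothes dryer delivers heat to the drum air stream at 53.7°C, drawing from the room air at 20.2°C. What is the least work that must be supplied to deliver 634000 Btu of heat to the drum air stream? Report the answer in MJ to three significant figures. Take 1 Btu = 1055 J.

68.6 MJ

In absolute terms T_C = 293.35 K and T_H = 326.85 K, so ΔT = 33.50 K.
The reversible limit is COP_HP = T_H/ΔT = 9.757, so W_min = Q_H/COP = Q_H·ΔT/T_H.
W_min = 634000 × 33.50/326.85 = 64980 Btu = 68.55 MJ.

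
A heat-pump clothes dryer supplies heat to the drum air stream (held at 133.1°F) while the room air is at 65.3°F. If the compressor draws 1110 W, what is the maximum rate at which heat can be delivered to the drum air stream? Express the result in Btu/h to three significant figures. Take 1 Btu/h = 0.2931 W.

33100 Btu/h

In absolute terms T_C = 291.65 K and T_H = 329.32 K, so ΔT = 37.67 K.
COP_Carnot = T_H/ΔT = 329.32/37.67 = 8.743.
Q̇_max = COP_Carnot × Ẇ = 8.743 × 1110 W = 9705 W = 33110 Btu/h.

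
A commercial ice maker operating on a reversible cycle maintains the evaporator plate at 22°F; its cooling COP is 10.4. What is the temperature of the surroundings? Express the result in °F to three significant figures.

68.3 °F

COP_R = T_C/(T_H − T_C) gives T_H − T_C = T_C/COP.
With T_C = 267.59 K, T_H = 267.59 × (1 + 1/10.4) = 293.32 K.
Converting, 293.32 K = 68.31°F.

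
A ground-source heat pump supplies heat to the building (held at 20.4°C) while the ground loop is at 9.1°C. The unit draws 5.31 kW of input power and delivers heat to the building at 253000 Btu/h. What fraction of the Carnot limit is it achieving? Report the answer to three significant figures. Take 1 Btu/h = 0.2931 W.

Converting, Q̇_H = 253000 Btu/h = 74.15 kW, so COP_actual = Q̇_H/Ẇ = 74.15/5.310 = 13.97.
In absolute terms T_C = 282.25 K and T_H = 293.55 K, so ΔT = 11.30 K.
COP_Carnot = T_H/ΔT = 293.55/11.30 = 25.98.
η_II = COP_actual/COP_Carnot = 13.97/25.98 = 0.5376.

0.538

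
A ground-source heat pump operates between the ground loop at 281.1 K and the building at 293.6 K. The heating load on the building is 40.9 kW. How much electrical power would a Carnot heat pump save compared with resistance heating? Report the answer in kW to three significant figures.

The reservoir spacing is ΔT = 293.6 − 281.1 = 12.50 K.
COP_Carnot = T_H/ΔT = 293.60/12.50 = 23.49.
Resistance heating needs Ẇ_res = Q̇_H = 40.90 kW; the reversible heat pump needs only Ẇ_hp = Q̇_H/COP = 1.741 kW.
Saving = 40.90 − 1.741 = 39.16 kW.

39.2 kW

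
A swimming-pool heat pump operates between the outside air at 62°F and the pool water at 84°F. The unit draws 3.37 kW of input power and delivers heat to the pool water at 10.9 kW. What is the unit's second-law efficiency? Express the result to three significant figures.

0.131

COP_actual = Q̇_H/Ẇ = 10.90/3.370 = 3.234.
In absolute terms T_C = 289.82 K and T_H = 302.04 K, so ΔT = 12.22 K.
COP_Carnot = T_H/ΔT = 302.04/12.22 = 24.71.
η_II = COP_actual/COP_Carnot = 3.234/24.71 = 0.1309.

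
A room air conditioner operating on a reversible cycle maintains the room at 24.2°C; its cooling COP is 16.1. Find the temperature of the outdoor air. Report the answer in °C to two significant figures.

43 °C

COP_R = T_C/(T_H − T_C) gives T_H − T_C = T_C/COP.
With T_C = 297.35 K, T_H = 297.35 × (1 + 1/16.1) = 315.82 K.
Converting, 315.82 K = 42.67°C.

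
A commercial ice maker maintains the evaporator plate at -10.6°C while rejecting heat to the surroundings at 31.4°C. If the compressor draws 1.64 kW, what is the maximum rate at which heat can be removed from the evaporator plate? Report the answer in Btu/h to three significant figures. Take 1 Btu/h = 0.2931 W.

35000 Btu/h

In absolute terms T_C = 262.55 K and T_H = 304.55 K, so ΔT = 42.00 K.
COP_Carnot = T_C/ΔT = 262.55/42.00 = 6.251.
Q̇_max = COP_Carnot × Ẇ = 6.251 × 1.640 kW = 10.25 kW = 34980 Btu/h.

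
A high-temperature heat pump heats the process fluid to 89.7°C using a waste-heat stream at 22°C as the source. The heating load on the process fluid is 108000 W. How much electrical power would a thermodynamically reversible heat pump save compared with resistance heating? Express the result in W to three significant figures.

In absolute terms T_C = 295.15 K and T_H = 362.85 K, so ΔT = 67.70 K.
COP_Carnot = T_H/ΔT = 362.85/67.70 = 5.360.
Resistance heating needs Ẇ_res = Q̇_H = 108000 W; the reversible heat pump needs only Ẇ_hp = Q̇_H/COP = 20150 W.
Saving = 108000 − 20150 = 87850 W.

87800 W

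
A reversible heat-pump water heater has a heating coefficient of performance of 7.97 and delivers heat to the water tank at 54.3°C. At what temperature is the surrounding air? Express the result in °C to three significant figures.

COP_HP = T_H/(T_H − T_C) gives T_H − T_C = T_H/COP.
With T_H = 327.45 K, T_C = 327.45 × (1 − 1/7.97) = 286.36 K.
Converting, 286.36 K = 13.21°C.

13.2 °C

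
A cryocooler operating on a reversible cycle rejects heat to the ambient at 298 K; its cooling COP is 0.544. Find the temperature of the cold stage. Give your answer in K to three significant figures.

105 K

For a Carnot refrigerator COP_R = T_C/(T_H − T_C), so T_C = COP·T_H/(1 + COP).
With T_H = 298.00 K, T_C = 0.544 × 298.00/1.544 = 104.99 K.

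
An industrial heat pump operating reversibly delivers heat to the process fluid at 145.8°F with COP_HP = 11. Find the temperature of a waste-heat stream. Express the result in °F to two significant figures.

COP_HP = T_H/(T_H − T_C) gives T_H − T_C = T_H/COP.
With T_H = 336.37 K, T_C = 336.37 × (1 − 1/11) = 305.79 K.
Converting, 305.79 K = 90.76°F.

91 °F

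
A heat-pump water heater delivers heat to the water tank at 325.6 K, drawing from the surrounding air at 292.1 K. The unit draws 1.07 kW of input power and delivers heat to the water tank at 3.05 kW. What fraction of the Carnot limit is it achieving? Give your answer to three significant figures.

COP_actual = Q̇_H/Ẇ = 3.050/1.070 = 2.850.
The reservoir spacing is ΔT = 325.6 − 292.1 = 33.50 K.
COP_Carnot = T_H/ΔT = 325.60/33.50 = 9.719.
η_II = COP_actual/COP_Carnot = 2.850/9.719 = 0.2933.

0.293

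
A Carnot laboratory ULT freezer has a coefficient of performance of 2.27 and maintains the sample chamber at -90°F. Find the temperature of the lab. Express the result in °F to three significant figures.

72.9 °F

COP_R = T_C/(T_H − T_C) gives T_H − T_C = T_C/COP.
With T_C = 205.37 K, T_H = 205.37 × (1 + 1/2.27) = 295.84 K.
Converting, 295.84 K = 72.85°F.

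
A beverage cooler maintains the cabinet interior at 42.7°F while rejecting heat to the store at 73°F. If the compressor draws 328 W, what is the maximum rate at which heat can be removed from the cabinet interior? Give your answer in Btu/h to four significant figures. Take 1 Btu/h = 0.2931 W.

18550 Btu/h

In absolute terms T_C = 279.09 K and T_H = 295.93 K, so ΔT = 16.83 K.
COP_Carnot = T_C/ΔT = 279.09/16.83 = 16.58.
Q̇_max = COP_Carnot × Ẇ = 16.58 × 328.0 W = 5438 W = 18550 Btu/h.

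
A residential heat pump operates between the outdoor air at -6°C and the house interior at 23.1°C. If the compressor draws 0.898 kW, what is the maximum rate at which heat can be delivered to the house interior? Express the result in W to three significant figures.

In absolute terms T_C = 267.15 K and T_H = 296.25 K, so ΔT = 29.10 K.
COP_Carnot = T_H/ΔT = 296.25/29.10 = 10.18.
Q̇_max = COP_Carnot × Ẇ = 10.18 × 0.8980 kW = 9.142 kW = 9142 W.

9140 W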